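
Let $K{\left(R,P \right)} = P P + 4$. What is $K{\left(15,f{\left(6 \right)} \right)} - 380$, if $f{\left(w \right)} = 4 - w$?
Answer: $-372$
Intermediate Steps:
$K{\left(R,P \right)} = 4 + P^{2}$ ($K{\left(R,P \right)} = P^{2} + 4 = 4 + P^{2}$)
$K{\left(15,f{\left(6 \right)} \right)} - 380 = \left(4 + \left(4 - 6\right)^{2}\right) - 380 = \left(4 + \left(-2\right)^{2}\right) - 380 = \left(4 + 4\right) - 380 = 8 - 380 = -372$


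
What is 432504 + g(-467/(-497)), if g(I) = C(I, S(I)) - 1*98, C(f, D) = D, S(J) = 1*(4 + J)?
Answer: 214908237/497 ≈ 4.3241e+5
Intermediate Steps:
S(J) = 4 + J
g(I) = -94 + I (g(I) = (4 + I) - 1*98 = (4 + I) - 98 = -94 + I)
432504 + g(-467/(-497)) = 432504 + (-94 - 467/(-497)) = 432504 + (-94 - 467*(-1/497)) = 432504 + (-94 + 467/497) = 432504 - 46251/497 = 214908237/497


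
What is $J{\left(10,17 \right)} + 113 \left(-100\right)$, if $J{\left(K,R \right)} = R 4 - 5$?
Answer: $-11237$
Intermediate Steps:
$J{\left(K,R \right)} = -5 + 4 R$ ($J{\left(K,R \right)} = 4 R - 5 = -5 + 4 R$)
$J{\left(10,17 \right)} + 113 \left(-100\right) = \left(-5 + 4 \cdot 17\right) + 113 \left(-100\right) = \left(-5 + 68\right) - 11300 = 63 - 11300 = -11237$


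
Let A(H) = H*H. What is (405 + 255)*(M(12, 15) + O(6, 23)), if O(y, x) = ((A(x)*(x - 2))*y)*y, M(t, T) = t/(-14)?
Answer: 1847644920/7 ≈ 2.6395e+8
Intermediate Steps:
M(t, T) = -t/14 (M(t, T) = t*(-1/14) = -t/14)
A(H) = H²
O(y, x) = x²*y²*(-2 + x) (O(y, x) = ((x²*(x - 2))*y)*y = ((x²*(-2 + x))*y)*y = (y*x²*(-2 + x))*y = x²*y²*(-2 + x))
(405 + 255)*(M(12, 15) + O(6, 23)) = (405 + 255)*(-1/14*12 + 23²*6²*(-2 + 23)) = 660*(-6/7 + 529*36*21) = 660*(-6/7 + 399924) = 660*(2799462/7) = 1847644920/7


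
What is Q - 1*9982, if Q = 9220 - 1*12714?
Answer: -13476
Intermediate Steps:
Q = -3494 (Q = 9220 - 12714 = -3494)
Q - 1*9982 = -3494 - 1*9982 = -3494 - 9982 = -13476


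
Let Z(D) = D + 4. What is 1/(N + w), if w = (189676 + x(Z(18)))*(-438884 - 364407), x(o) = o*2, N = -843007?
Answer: -1/152401211527 ≈ -6.5616e-12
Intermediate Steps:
Z(D) = 4 + D
x(o) = 2*o
w = -152400368520 (w = (189676 + 2*(4 + 18))*(-438884 - 364407) = (189676 + 2*22)*(-803291) = (189676 + 44)*(-803291) = 189720*(-803291) = -152400368520)
1/(N + w) = 1/(-843007 - 152400368520) = 1/(-152401211527) = -1/152401211527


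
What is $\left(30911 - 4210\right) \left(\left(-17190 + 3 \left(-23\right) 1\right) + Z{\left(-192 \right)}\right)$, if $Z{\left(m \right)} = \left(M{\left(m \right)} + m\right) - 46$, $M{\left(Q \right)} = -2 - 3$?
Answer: $-467320902$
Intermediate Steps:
$M{\left(Q \right)} = -5$
$Z{\left(m \right)} = -51 + m$ ($Z{\left(m \right)} = \left(-5 + m\right) - 46 = -51 + m$)
$\left(30911 - 4210\right) \left(\left(-17190 + 3 \left(-23\right) 1\right) + Z{\left(-192 \right)}\right) = \left(30911 - 4210\right) \left(\left(-17190 + 3 \left(-23\right) 1\right) - 243\right) = 26701 \left(\left(-17190 - 69\right) - 243\right) = 26701 \left(-17259 - 243\right) = 26701 \left(-17502\right) = -467320902$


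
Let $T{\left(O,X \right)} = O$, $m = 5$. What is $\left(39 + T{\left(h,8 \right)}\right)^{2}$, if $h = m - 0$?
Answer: $1936$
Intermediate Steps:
$h = 5$ ($h = 5 - 0 = 5 + 0 = 5$)
$\left(39 + T{\left(h,8 \right)}\right)^{2} = \left(39 + 5\right)^{2} = 44^{2} = 1936$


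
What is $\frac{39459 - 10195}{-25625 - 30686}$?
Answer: $- \frac{29264}{56311} \approx -0.51969$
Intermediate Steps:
$\frac{39459 - 10195}{-25625 - 30686} = \frac{29264}{-56311} = 29264 \left(- \frac{1}{56311}\right) = - \frac{29264}{56311}$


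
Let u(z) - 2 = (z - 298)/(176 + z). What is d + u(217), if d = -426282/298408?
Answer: 7141469/19545724 ≈ 0.36537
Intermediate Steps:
d = -213141/149204 (d = -426282*1/298408 = -213141/149204 ≈ -1.4285)
u(z) = 2 + (-298 + z)/(176 + z) (u(z) = 2 + (z - 298)/(176 + z) = 2 + (-298 + z)/(176 + z))
d + u(217) = -213141/149204 + 3*(18 + 217)/(176 + 217) = -213141/149204 + 3*235/393 = -213141/149204 + 3*(1/393)*235 = -213141/149204 + 235/131 = 7141469/19545724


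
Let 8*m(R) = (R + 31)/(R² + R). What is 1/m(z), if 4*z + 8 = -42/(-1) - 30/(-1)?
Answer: 2176/47 ≈ 46.298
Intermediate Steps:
z = 16 (z = -2 + (-42/(-1) - 30/(-1))/4 = -2 + (-42*(-1) - 30*(-1))/4 = -2 + (42 + 30)/4 = -2 + (¼)*72 = -2 + 18 = 16)
m(R) = (31 + R)/(8*(R + R²)) (m(R) = ((R + 31)/(R² + R))/8 = ((31 + R)/(R + R²))/8 = (31 + R)/(8*(R + R²)))
1/m(z) = 1/((⅛)*(31 + 16)/(16*(1 + 16))) = 1/((⅛)*(1/16)*47/17) = 1/((⅛)*(1/16)*(1/17)*47) = 1/(47/2176) = 2176/47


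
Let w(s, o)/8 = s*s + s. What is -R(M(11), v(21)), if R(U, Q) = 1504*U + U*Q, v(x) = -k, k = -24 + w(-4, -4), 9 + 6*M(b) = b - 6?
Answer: 2864/3 ≈ 954.67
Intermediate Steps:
M(b) = -5/2 + b/6 (M(b) = -3/2 + (b - 6)/6 = -3/2 + (-6 + b)/6 = -3/2 + (-1 + b/6) = -5/2 + b/6)
w(s, o) = 8*s + 8*s² (w(s, o) = 8*(s*s + s) = 8*(s² + s) = 8*(s + s²) = 8*s + 8*s²)
k = 72 (k = -24 + 8*(-4)*(1 - 4) = -24 + 8*(-4)*(-3) = -24 + 96 = 72)
v(x) = -72 (v(x) = -1*72 = -72)
R(U, Q) = 1504*U + Q*U
-R(M(11), v(21)) = -(-5/2 + (⅙)*11)*(1504 - 72) = -(-5/2 + 11/6)*1432 = -(-2)*1432/3 = -1*(-2864/3) = 2864/3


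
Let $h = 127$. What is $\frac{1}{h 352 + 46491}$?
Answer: $\frac{1}{91195} \approx 1.0966 \cdot 10^{-5}$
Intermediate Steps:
$\frac{1}{h 352 + 46491} = \frac{1}{127 \cdot 352 + 46491} = \frac{1}{44704 + 46491} = \frac{1}{91195}$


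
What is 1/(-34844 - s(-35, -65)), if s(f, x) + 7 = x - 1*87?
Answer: -1/34685 ≈ -2.8831e-5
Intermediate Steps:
s(f, x) = -94 + x (s(f, x) = -7 + (x - 1*87) = -7 + (x - 87) = -7 + (-87 + x) = -94 + x)
1/(-34844 - s(-35, -65)) = 1/(-34844 - (-94 - 65)) = 1/(-34844 - 1*(-159)) = 1/(-34844 + 159) = 1/(-34685) = -1/34685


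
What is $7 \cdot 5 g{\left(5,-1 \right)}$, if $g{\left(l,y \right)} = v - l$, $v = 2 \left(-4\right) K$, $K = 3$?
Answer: $-1015$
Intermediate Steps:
$v = -24$ ($v = 2 \left(-4\right) 3 = \left(-8\right) 3 = -24$)
$g{\left(l,y \right)} = -24 - l$
$7 \cdot 5 g{\left(5,-1 \right)} = 7 \cdot 5 \left(-24 - 5\right) = 35 \left(-24 - 5\right) = 35 \left(-29\right) = -1015$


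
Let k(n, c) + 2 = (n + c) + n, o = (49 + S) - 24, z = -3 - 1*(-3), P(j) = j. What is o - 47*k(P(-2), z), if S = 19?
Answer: 326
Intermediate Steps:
z = 0 (z = -3 + 3 = 0)
o = 44 (o = (49 + 19) - 24 = 68 - 24 = 44)
k(n, c) = -2 + c + 2*n (k(n, c) = -2 + ((n + c) + n) = -2 + ((c + n) + n) = -2 + (c + 2*n) = -2 + c + 2*n)
o - 47*k(P(-2), z) = 44 - 47*(-2 + 0 + 2*(-2)) = 44 - 47*(-2 + 0 - 4) = 44 - 47*(-6) = 44 + 282 = 326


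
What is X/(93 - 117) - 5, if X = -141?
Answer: 7/8 ≈ 0.87500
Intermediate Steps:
X/(93 - 117) - 5 = -141/(93 - 117) - 5 = -141/(-24) - 5 = -1/24*(-141) - 5 = 47/8 - 5 = 7/8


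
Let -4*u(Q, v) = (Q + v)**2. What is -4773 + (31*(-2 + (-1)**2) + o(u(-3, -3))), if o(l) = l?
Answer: -4813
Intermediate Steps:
u(Q, v) = -(Q + v)**2/4
-4773 + (31*(-2 + (-1)**2) + o(u(-3, -3))) = -4773 + (31*(-2 + (-1)**2) - (-3 - 3)**2/4) = -4773 + (31*(-2 + 1) - 1/4*(-6)**2) = -4773 + (31*(-1) - 1/4*36) = -4773 + (-31 - 9) = -4773 - 40 = -4813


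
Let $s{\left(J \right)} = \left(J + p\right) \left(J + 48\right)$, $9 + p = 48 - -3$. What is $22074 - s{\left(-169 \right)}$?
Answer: $6707$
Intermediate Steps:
$p = 42$ ($p = -9 + \left(48 - -3\right) = -9 + \left(48 + 3\right) = -9 + 51 = 42$)
$s{\left(J \right)} = \left(42 + J\right) \left(48 + J\right)$ ($s{\left(J \right)} = \left(J + 42\right) \left(J + 48\right) = \left(42 + J\right) \left(48 + J\right)$)
$22074 - s{\left(-169 \right)} = 22074 - \left(2016 + \left(-169\right)^{2} + 90 \left(-169\right)\right) = 22074 - \left(2016 + 28561 - 15210\right) = 22074 - 15367 = 6707$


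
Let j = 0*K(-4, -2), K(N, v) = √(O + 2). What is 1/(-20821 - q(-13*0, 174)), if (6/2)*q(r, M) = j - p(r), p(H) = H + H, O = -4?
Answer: -1/20821 ≈ -4.8028e-5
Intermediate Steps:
K(N, v) = I*√2 (K(N, v) = √(-4 + 2) = √(-2) = I*√2)
p(H) = 2*H
j = 0 (j = 0*(I*√2) = 0)
q(r, M) = -2*r/3 (q(r, M) = (0 - 2*r)/3 = (-2*r)/3 = -2*r/3)
1/(-20821 - q(-13*0, 174)) = 1/(-20821 - (-2)*(-13*0)/3) = 1/(-20821 - (-2)*0/3) = 1/(-20821 - 1*0) = 1/(-20821 + 0) = 1/(-20821) = -1/20821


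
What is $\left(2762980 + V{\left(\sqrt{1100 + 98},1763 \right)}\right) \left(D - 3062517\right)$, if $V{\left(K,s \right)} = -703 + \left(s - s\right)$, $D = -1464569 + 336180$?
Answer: $-11576443252962$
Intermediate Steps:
$D = -1128389$
$V{\left(K,s \right)} = -703$ ($V{\left(K,s \right)} = -703 + 0 = -703$)
$\left(2762980 + V{\left(\sqrt{1100 + 98},1763 \right)}\right) \left(D - 3062517\right) = \left(2762980 - 703\right) \left(-1128389 - 3062517\right) = 2762277 \left(-4190906\right) = -11576443252962$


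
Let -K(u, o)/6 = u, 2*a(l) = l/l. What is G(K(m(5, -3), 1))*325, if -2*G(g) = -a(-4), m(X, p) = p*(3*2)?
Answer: 325/4 ≈ 81.250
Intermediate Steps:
m(X, p) = 6*p (m(X, p) = p*6 = 6*p)
a(l) = 1/2 (a(l) = (l/l)/2 = (1/2)*1 = 1/2)
K(u, o) = -6*u
G(g) = 1/4 (G(g) = -(-1)/(2*2) = -1/2*(-1/2) = 1/4)
G(K(m(5, -3), 1))*325 = (1/4)*325 = 325/4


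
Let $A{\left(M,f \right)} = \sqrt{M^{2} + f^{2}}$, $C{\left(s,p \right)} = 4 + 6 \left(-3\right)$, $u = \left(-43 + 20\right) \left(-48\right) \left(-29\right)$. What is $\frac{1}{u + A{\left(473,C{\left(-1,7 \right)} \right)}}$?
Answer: $- \frac{32016}{1024800331} - \frac{65 \sqrt{53}}{1024800331} \approx -3.1703 \cdot 10^{-5}$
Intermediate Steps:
$u = -32016$ ($u = \left(-23\right) \left(-48\right) \left(-29\right) = 1104 \left(-29\right) = -32016$)
$C{\left(s,p \right)} = -14$ ($C{\left(s,p \right)} = 4 - 18 = -14$)
$\frac{1}{u + A{\left(473,C{\left(-1,7 \right)} \right)}} = \frac{1}{-32016 + \sqrt{473^{2} + \left(-14\right)^{2}}} = \frac{1}{-32016 + \sqrt{223729 + 196}} = \frac{1}{-32016 + \sqrt{223925}} = \frac{1}{-32016 + 65 \sqrt{53}}$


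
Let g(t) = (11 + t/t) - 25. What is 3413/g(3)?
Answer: -3413/13 ≈ -262.54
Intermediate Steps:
g(t) = -13 (g(t) = (11 + 1) - 25 = 12 - 25 = -13)
3413/g(3) = 3413/(-13) = 3413*(-1/13) = -3413/13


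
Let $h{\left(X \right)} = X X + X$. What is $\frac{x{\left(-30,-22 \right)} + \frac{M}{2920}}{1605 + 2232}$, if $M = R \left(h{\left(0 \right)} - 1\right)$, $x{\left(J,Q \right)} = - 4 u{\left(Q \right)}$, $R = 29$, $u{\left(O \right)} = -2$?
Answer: $\frac{7777}{3734680} \approx 0.0020824$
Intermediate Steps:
$h{\left(X \right)} = X + X^{2}$ ($h{\left(X \right)} = X^{2} + X = X + X^{2}$)
$x{\left(J,Q \right)} = 8$ ($x{\left(J,Q \right)} = \left(-4\right) \left(-2\right) = 8$)
$M = -29$ ($M = 29 \left(0 \left(1 + 0\right) - 1\right) = 29 \left(0 \cdot 1 - 1\right) = 29 \left(0 - 1\right) = 29 \left(-1\right) = -29$)
$\frac{x{\left(-30,-22 \right)} + \frac{M}{2920}}{1605 + 2232} = \frac{8 - \frac{29}{2920}}{1605 + 2232} = \frac{8 - \frac{29}{2920}}{3837} = \left(8 - \frac{29}{2920}\right) \frac{1}{3837} = \frac{23331}{2920} \cdot \frac{1}{3837} = \frac{7777}{3734680}$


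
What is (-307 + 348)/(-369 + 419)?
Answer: 41/50 ≈ 0.82000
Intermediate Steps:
(-307 + 348)/(-369 + 419) = 41/50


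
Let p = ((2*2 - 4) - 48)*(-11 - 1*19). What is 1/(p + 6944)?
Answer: 1/8384 ≈ 0.00011927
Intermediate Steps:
p = 1440 (p = ((4 - 4) - 48)*(-11 - 19) = (0 - 48)*(-30) = -48*(-30) = 1440)
1/(p + 6944) = 1/(1440 + 6944) = 1/8384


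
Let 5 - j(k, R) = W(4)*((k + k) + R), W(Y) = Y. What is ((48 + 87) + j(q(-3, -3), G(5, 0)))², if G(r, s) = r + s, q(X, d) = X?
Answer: 20736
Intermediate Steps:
j(k, R) = 5 - 8*k - 4*R (j(k, R) = 5 - 4*((k + k) + R) = 5 - 4*(2*k + R) = 5 - 4*(R + 2*k) = 5 - (4*R + 8*k) = 5 + (-8*k - 4*R) = 5 - 8*k - 4*R)
((48 + 87) + j(q(-3, -3), G(5, 0)))² = ((48 + 87) + (5 - 8*(-3) - 4*(5 + 0)))² = (135 + (5 + 24 - 4*5))² = (135 + (5 + 24 - 20))² = (135 + 9)² = 144² = 20736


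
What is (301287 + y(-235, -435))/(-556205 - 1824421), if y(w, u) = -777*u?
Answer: -106547/396771 ≈ -0.26854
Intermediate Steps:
(301287 + y(-235, -435))/(-556205 - 1824421) = (301287 - 777*(-435))/(-556205 - 1824421) = (301287 + 337995)/(-2380626) = 639282*(-1/2380626) = -106547/396771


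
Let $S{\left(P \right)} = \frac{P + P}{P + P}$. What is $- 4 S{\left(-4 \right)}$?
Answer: $-4$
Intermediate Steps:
$S{\left(P \right)} = 1$ ($S{\left(P \right)} = \frac{2 P}{2 P} = 2 P \frac{1}{2 P} = 1$)
$- 4 S{\left(-4 \right)} = \left(-4\right) 1 = -4$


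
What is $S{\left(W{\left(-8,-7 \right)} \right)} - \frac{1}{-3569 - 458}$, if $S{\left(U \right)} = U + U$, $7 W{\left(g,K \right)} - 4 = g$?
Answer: $- \frac{32209}{28189} \approx -1.1426$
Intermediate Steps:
$W{\left(g,K \right)} = \frac{4}{7} + \frac{g}{7}$
$S{\left(U \right)} = 2 U$
$S{\left(W{\left(-8,-7 \right)} \right)} - \frac{1}{-3569 - 458} = 2 \left(\frac{4}{7} + \frac{1}{7} \left(-8\right)\right) - \frac{1}{-3569 - 458} = 2 \left(\frac{4}{7} - \frac{8}{7}\right) - \frac{1}{-4027} = 2 \left(- \frac{4}{7}\right) - - \frac{1}{4027} = - \frac{8}{7} + \frac{1}{4027} = - \frac{32209}{28189}$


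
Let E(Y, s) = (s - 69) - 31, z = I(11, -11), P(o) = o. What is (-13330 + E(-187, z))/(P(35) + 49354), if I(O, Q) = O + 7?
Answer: -13412/49389 ≈ -0.27156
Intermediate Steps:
I(O, Q) = 7 + O
z = 18 (z = 7 + 11 = 18)
E(Y, s) = -100 + s (E(Y, s) = (-69 + s) - 31 = -100 + s)
(-13330 + E(-187, z))/(P(35) + 49354) = (-13330 + (-100 + 18))/(35 + 49354) = (-13330 - 82)/49389 = -13412*1/49389 = -13412/49389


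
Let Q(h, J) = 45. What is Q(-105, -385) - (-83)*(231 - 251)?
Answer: -1615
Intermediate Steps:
Q(-105, -385) - (-83)*(231 - 251) = 45 - (-83)*(231 - 251) = 45 - (-83)*(-20) = 45 - 1*1660 = 45 - 1660 = -1615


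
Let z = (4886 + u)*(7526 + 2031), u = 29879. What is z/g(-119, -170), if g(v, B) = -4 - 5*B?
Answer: 332249105/846 ≈ 3.9273e+5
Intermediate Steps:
z = 332249105 (z = (4886 + 29879)*(7526 + 2031) = 34765*9557 = 332249105)
z/g(-119, -170) = 332249105/(-4 - 5*(-170)) = 332249105/(-4 + 850) = 332249105/846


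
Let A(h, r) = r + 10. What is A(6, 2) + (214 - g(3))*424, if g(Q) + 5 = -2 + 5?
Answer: 91596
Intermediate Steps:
A(h, r) = 10 + r
g(Q) = -2 (g(Q) = -5 + (-2 + 5) = -5 + 3 = -2)
A(6, 2) + (214 - g(3))*424 = (10 + 2) + (214 - 1*(-2))*424 = 12 + (214 + 2)*424 = 12 + 216*424 = 12 + 91584 = 91596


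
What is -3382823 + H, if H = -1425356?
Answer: -4808179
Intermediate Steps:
-3382823 + H = -3382823 - 1425356 = -4808179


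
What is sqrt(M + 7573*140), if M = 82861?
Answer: 3*sqrt(127009) ≈ 1069.2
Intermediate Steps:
sqrt(M + 7573*140) = sqrt(82861 + 7573*140) = sqrt(82861 + 1060220) = sqrt(1143081) = 3*sqrt(127009)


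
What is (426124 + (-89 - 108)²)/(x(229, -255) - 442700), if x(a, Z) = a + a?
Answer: -464933/442242 ≈ -1.0513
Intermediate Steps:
x(a, Z) = 2*a
(426124 + (-89 - 108)²)/(x(229, -255) - 442700) = (426124 + (-89 - 108)²)/(2*229 - 442700) = (426124 + (-197)²)/(458 - 442700) = (426124 + 38809)/(-442242) = 464933*(-1/442242) = -464933/442242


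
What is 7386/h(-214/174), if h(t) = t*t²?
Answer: -4863703158/1225043 ≈ -3970.2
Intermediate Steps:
h(t) = t³
7386/h(-214/174) = 7386/((-214/174)³) = 7386/((-214*1/174)³) = 7386/((-107/87)³) = 7386/(-1225043/658503) = 7386*(-658503/1225043) = -4863703158/1225043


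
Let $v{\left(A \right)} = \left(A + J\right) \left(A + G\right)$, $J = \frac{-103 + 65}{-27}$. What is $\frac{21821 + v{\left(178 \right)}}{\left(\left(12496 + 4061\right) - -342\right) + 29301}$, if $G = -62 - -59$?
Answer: $\frac{1436867}{1247400} \approx 1.1519$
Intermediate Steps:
$J = \frac{38}{27}$ ($J = \left(-38\right) \left(- \frac{1}{27}\right) = \frac{38}{27} \approx 1.4074$)
$G = -3$ ($G = -62 + 59 = -3$)
$v{\left(A \right)} = \left(-3 + A\right) \left(\frac{38}{27} + A\right)$ ($v{\left(A \right)} = \left(A + \frac{38}{27}\right) \left(A - 3\right) = \left(\frac{38}{27} + A\right) \left(-3 + A\right) = \left(-3 + A\right) \left(\frac{38}{27} + A\right)$)
$\frac{21821 + v{\left(178 \right)}}{\left(\left(12496 + 4061\right) - -342\right) + 29301} = \frac{21821 - \left(\frac{7768}{27} - 31684\right)}{\left(\left(12496 + 4061\right) - -342\right) + 29301} = \frac{21821 - - \frac{847700}{27}}{\left(16557 + 342\right) + 29301} = \frac{21821 + \frac{847700}{27}}{16899 + 29301} = \frac{1436867}{27 \cdot 46200} = \frac{1436867}{27} \cdot \frac{1}{46200} = \frac{1436867}{1247400}$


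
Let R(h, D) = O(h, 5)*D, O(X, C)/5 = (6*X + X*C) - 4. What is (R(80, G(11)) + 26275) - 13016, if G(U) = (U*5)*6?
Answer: 1458659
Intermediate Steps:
G(U) = 30*U (G(U) = (5*U)*6 = 30*U)
O(X, C) = -20 + 30*X + 5*C*X (O(X, C) = 5*((6*X + X*C) - 4) = 5*((6*X + C*X) - 4) = 5*(-4 + 6*X + C*X) = -20 + 30*X + 5*C*X)
R(h, D) = D*(-20 + 55*h) (R(h, D) = (-20 + 30*h + 5*5*h)*D = (-20 + 30*h + 25*h)*D = (-20 + 55*h)*D = D*(-20 + 55*h))
(R(80, G(11)) + 26275) - 13016 = (5*(30*11)*(-4 + 11*80) + 26275) - 13016 = (5*330*(-4 + 880) + 26275) - 13016 = (5*330*876 + 26275) - 13016 = (1445400 + 26275) - 13016 = 1471675 - 13016 = 1458659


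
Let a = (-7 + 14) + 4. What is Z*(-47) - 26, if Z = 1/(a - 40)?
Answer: -707/29 ≈ -24.379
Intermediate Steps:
a = 11 (a = 7 + 4 = 11)
Z = -1/29 (Z = 1/(11 - 40) = 1/(-29) = -1/29 ≈ -0.034483)
Z*(-47) - 26 = -1/29*(-47) - 26 = 47/29 - 26 = -707/29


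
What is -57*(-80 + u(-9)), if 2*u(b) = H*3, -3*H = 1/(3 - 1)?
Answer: 18297/4 ≈ 4574.3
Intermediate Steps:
H = -⅙ (H = -1/(3*(3 - 1)) = -⅓/2 = -⅓*½ = -⅙ ≈ -0.16667)
u(b) = -¼ (u(b) = (-⅙*3)/2 = (½)*(-½) = -¼)
-57*(-80 + u(-9)) = -57*(-80 - ¼) = -57*(-321/4) = 18297/4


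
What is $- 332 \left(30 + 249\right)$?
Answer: $-92628$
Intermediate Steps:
$- 332 \left(30 + 249\right) = - 332 \cdot 279 = \left(-1\right) 92628 = -92628$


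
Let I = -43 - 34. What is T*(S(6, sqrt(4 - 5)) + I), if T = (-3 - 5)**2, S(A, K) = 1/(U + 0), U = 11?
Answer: -54144/11 ≈ -4922.2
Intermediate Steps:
S(A, K) = 1/11 (S(A, K) = 1/(11 + 0) = 1/11)
I = -77
T = 64 (T = (-8)**2 = 64)
T*(S(6, sqrt(4 - 5)) + I) = 64*(1/11 - 77) = 64*(-846/11) = -54144/11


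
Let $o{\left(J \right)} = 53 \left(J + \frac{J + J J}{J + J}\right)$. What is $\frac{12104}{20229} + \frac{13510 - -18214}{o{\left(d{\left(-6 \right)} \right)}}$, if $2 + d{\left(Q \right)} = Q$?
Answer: $- \frac{1268734816}{24659151} \approx -51.451$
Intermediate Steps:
$d{\left(Q \right)} = -2 + Q$
$o{\left(J \right)} = 53 J + \frac{53 \left(J + J^{2}\right)}{2 J}$ ($o{\left(J \right)} = 53 \left(J + \frac{J + J^{2}}{2 J}\right) = 53 J + \frac{53 \left(J + J^{2}\right)}{2 J}$)
$\frac{12104}{20229} + \frac{13510 - -18214}{o{\left(d{\left(-6 \right)} \right)}} = \frac{12104}{20229} + \frac{13510 - -18214}{\frac{53}{2} + \frac{159 \left(-2 - 6\right)}{2}} = 12104 \cdot \frac{1}{20229} + \frac{13510 + 18214}{\frac{53}{2} + \frac{159}{2} \left(-8\right)} = \frac{12104}{20229} + \frac{31724}{\frac{53}{2} - 636} = \frac{12104}{20229} + \frac{31724}{- \frac{1219}{2}} = \frac{12104}{20229} + 31724 \left(- \frac{2}{1219}\right) = \frac{12104}{20229} - \frac{63448}{1219} = - \frac{1268734816}{24659151}$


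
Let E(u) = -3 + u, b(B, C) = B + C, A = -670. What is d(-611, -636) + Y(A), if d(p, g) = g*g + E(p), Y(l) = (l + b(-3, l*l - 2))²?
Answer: 200906054507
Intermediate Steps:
Y(l) = (-5 + l + l²)² (Y(l) = (l + (-3 + (l*l - 2)))² = (l + (-3 + (l² - 2)))² = (l + (-3 + (-2 + l²)))² = (l + (-5 + l²))² = (-5 + l + l²)²)
d(p, g) = -3 + p + g² (d(p, g) = g*g + (-3 + p) = g² + (-3 + p) = -3 + p + g²)
d(-611, -636) + Y(A) = (-3 - 611 + (-636)²) + (-5 - 670 + (-670)²)² = (-3 - 611 + 404496) + (-5 - 670 + 448900)² = 403882 + 448225² = 403882 + 200905650625 = 200906054507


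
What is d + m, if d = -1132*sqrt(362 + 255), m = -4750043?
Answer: -4750043 - 1132*sqrt(617) ≈ -4.7782e+6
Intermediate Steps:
d = -1132*sqrt(617) ≈ -28118.
d + m = -1132*sqrt(617) - 4750043 = -4750043 - 1132*sqrt(617)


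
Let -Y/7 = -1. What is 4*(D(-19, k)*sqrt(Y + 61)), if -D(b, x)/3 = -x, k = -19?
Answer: -456*sqrt(17) ≈ -1880.1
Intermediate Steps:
Y = 7 (Y = -7*(-1) = 7)
D(b, x) = 3*x (D(b, x) = -(-3)*x = 3*x)
4*(D(-19, k)*sqrt(Y + 61)) = 4*((3*(-19))*sqrt(7 + 61)) = 4*(-114*sqrt(17)) = -456*sqrt(17)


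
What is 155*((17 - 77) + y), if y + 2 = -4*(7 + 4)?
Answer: -16430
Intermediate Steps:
y = -46 (y = -2 - 4*(7 + 4) = -2 - 4*11 = -2 - 44 = -46)
155*((17 - 77) + y) = 155*((17 - 77) - 46) = 155*(-60 - 46) = 155*(-106) = -16430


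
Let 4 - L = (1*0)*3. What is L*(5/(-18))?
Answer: -10/9 ≈ -1.1111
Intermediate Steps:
L = 4 (L = 4 - 1*0*3 = 4 - 0*3 = 4 - 1*0 = 4 + 0 = 4)
L*(5/(-18)) = 4*(5/(-18)) = 4*(5*(-1/18)) = 4*(-5/18) = -10/9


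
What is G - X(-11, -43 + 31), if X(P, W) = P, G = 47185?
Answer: 47196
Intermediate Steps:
G - X(-11, -43 + 31) = 47185 - 1*(-11) = 47185 + 11 = 47196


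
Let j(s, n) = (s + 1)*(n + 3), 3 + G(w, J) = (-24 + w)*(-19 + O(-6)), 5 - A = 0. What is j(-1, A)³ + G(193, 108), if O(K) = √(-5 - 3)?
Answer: -3214 + 338*I*√2 ≈ -3214.0 + 478.0*I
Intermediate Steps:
A = 5 (A = 5 - 1*0 = 5 + 0 = 5)
O(K) = 2*I*√2 (O(K) = √(-8) = 2*I*√2)
G(w, J) = -3 + (-24 + w)*(-19 + 2*I*√2)
j(s, n) = (1 + s)*(3 + n)
j(-1, A)³ + G(193, 108) = (3 + 5 + 3*(-1) + 5*(-1))³ + (453 - 19*193 - 48*I*√2 + 2*I*193*√2) = (3 + 5 - 3 - 5)³ + (453 - 3667 - 48*I*√2 + 386*I*√2) = 0³ + (-3214 + 338*I*√2) = 0 + (-3214 + 338*I*√2) = -3214 + 338*I*√2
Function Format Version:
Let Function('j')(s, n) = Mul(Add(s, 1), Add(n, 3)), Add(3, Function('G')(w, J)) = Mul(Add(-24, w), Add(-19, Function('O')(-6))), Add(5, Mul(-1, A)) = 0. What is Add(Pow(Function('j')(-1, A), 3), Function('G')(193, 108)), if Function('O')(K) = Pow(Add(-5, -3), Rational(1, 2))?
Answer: Add(-3214, Mul(338, I, Pow(2, Rational(1, 2)))) ≈ Add(-3214.0, Mul(478.00, I))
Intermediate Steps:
A = 5 (A = Add(5, Mul(-1, 0)) = Add(5, 0) = 5)
Function('O')(K) = Mul(2, I, Pow(2, Rational(1, 2))) (Function('O')(K) = Pow(-8, Rational(1, 2)) = Mul(2, I, Pow(2, Rational(1, 2))))
Function('G')(w, J) = Add(-3, Mul(Add(-24, w), Add(-19, Mul(2, I, Pow(2, Rational(1, 2))))))
Function('j')(s, n) = Mul(Add(1, s), Add(3, n))
Add(Pow(Function('j')(-1, A), 3), Function('G')(193, 108)) = Add(Pow(Add(3, 5, Mul(3, -1), Mul(5, -1)), 3), Add(453, Mul(-19, 193), Mul(-48, I, Pow(2, Rational(1, 2))), Mul(2, I, 193, Pow(2, Rational(1, 2))))) = Add(Pow(Add(3, 5, -3, -5), 3), Add(453, -3667, Mul(-48, I, Pow(2, Rational(1, 2))), Mul(386, I, Pow(2, Rational(1, 2))))) = Add(Pow(0, 3), Add(-3214, Mul(338, I, Pow(2, Rational(1, 2))))) = Add(0, Add(-3214, Mul(338, I, Pow(2, Rational(1, 2))))) = Add(-3214, Mul(338, I, Pow(2, Rational(1, 2))))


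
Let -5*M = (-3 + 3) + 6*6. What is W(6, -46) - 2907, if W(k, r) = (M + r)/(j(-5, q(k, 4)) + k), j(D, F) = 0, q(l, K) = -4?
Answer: -43738/15 ≈ -2915.9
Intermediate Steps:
M = -36/5 (M = -((-3 + 3) + 6*6)/5 = -(0 + 36)/5 = -⅕*36 = -36/5 ≈ -7.2000)
W(k, r) = (-36/5 + r)/k (W(k, r) = (-36/5 + r)/(0 + k) = (-36/5 + r)/k)
W(6, -46) - 2907 = (-36/5 - 46)/6 - 2907 = (⅙)*(-266/5) - 2907 = -133/15 - 2907 = -43738/15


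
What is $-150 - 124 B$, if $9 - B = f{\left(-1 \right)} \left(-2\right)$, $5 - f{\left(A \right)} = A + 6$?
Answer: $-1266$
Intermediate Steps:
$f{\left(A \right)} = -1 - A$ ($f{\left(A \right)} = 5 - \left(A + 6\right) = 5 - \left(6 + A\right) = -1 - A$)
$B = 9$ ($B = 9 - \left(-1 - -1\right) \left(-2\right) = 9 - \left(-1 + 1\right) \left(-2\right) = 9 - 0 \left(-2\right) = 9 - 0 = 9 + 0 = 9$)
$-150 - 124 B = -150 - 1116 = -1266$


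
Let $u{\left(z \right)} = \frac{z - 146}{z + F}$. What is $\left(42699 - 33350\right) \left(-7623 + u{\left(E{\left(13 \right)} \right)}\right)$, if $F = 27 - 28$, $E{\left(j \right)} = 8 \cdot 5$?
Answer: $- \frac{2780420647}{39} \approx -7.1293 \cdot 10^{7}$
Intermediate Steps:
$E{\left(j \right)} = 40$
$F = -1$
$u{\left(z \right)} = \frac{-146 + z}{-1 + z}$ ($u{\left(z \right)} = \frac{z - 146}{z - 1} = \frac{-146 + z}{-1 + z}$)
$\left(42699 - 33350\right) \left(-7623 + u{\left(E{\left(13 \right)} \right)}\right) = \left(42699 - 33350\right) \left(-7623 + \frac{-146 + 40}{-1 + 40}\right) = 9349 \left(-7623 + \frac{1}{39} \left(-106\right)\right) = 9349 \left(-7623 - \frac{106}{39}\right) = 9349 \left(- \frac{297403}{39}\right) = - \frac{2780420647}{39}$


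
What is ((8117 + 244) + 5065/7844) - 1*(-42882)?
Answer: 401955157/7844 ≈ 51244.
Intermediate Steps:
((8117 + 244) + 5065/7844) - 1*(-42882) = (8361 + 5065*(1/7844)) + 42882 = (8361 + 5065/7844) + 42882 = 65588749/7844 + 42882 = 401955157/7844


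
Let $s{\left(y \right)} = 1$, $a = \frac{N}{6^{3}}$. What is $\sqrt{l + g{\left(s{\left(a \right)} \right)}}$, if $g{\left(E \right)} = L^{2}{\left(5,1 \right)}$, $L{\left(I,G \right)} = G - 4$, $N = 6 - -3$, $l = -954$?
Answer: $3 i \sqrt{105} \approx 30.741 i$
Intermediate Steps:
$N = 9$ ($N = 6 + 3 = 9$)
$L{\left(I,G \right)} = -4 + G$ ($L{\left(I,G \right)} = G - 4 = -4 + G$)
$a = \frac{1}{24}$ ($a = \frac{9}{6^{3}} = \frac{9}{216} = 9 \cdot \frac{1}{216} = \frac{1}{24} \approx 0.041667$)
$g{\left(E \right)} = 9$ ($g{\left(E \right)} = \left(-4 + 1\right)^{2} = \left(-3\right)^{2} = 9$)
$\sqrt{l + g{\left(s{\left(a \right)} \right)}} = \sqrt{-954 + 9} = \sqrt{-945} = 3 i \sqrt{105}$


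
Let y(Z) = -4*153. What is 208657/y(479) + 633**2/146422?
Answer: -15153376793/44805132 ≈ -338.21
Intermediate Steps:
y(Z) = -612
208657/y(479) + 633**2/146422 = 208657/(-612) + 633**2/146422 = 208657*(-1/612) + 400689*(1/146422) = -208657/612 + 400689/146422 = -15153376793/44805132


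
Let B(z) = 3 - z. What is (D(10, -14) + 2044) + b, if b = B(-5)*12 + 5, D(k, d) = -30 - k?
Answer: 2105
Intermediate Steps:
b = 101 (b = (3 - 1*(-5))*12 + 5 = (3 + 5)*12 + 5 = 8*12 + 5 = 96 + 5 = 101)
(D(10, -14) + 2044) + b = ((-30 - 1*10) + 2044) + 101 = ((-30 - 10) + 2044) + 101 = (-40 + 2044) + 101 = 2004 + 101 = 2105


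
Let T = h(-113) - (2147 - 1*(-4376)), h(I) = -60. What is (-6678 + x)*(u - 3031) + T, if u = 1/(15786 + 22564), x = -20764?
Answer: 1594787018104/19175 ≈ 8.3170e+7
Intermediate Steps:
u = 1/38350 ≈ 2.6076e-5
T = -6583 (T = -60 - (2147 - 1*(-4376)) = -60 - (2147 + 4376) = -60 - 1*6523 = -60 - 6523 = -6583)
(-6678 + x)*(u - 3031) + T = (-6678 - 20764)*(1/38350 - 3031) - 6583 = -27442*(-116238849/38350) - 6583 = 1594913247129/19175 - 6583 = 1594787018104/19175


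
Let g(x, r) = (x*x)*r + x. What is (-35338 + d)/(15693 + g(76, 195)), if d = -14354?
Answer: -49692/1142089 ≈ -0.043510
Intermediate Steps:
g(x, r) = x + r*x² (g(x, r) = x²*r + x = r*x² + x = x + r*x²)
(-35338 + d)/(15693 + g(76, 195)) = (-35338 - 14354)/(15693 + 76*(1 + 195*76)) = -49692/(15693 + 76*(1 + 14820)) = -49692/(15693 + 76*14821) = -49692/(15693 + 1126396) = -49692/1142089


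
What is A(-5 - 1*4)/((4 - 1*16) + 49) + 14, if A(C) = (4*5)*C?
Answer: 338/37 ≈ 9.1351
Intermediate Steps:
A(C) = 20*C
A(-5 - 1*4)/((4 - 1*16) + 49) + 14 = (20*(-5 - 1*4))/((4 - 1*16) + 49) + 14 = (20*(-5 - 4))/((4 - 16) + 49) + 14 = (20*(-9))/(-12 + 49) + 14 = -180/37 + 14 = 338/37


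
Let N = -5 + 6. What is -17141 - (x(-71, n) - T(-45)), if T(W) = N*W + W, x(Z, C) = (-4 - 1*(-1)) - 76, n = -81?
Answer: -17152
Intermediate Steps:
N = 1
x(Z, C) = -79 (x(Z, C) = (-4 + 1) - 76 = -3 - 76 = -79)
T(W) = 2*W (T(W) = 1*W + W = W + W = 2*W)
-17141 - (x(-71, n) - T(-45)) = -17141 - (-79 - 2*(-45)) = -17141 - (-79 - 1*(-90)) = -17141 - (-79 + 90) = -17141 - 1*11 = -17141 - 11 = -17152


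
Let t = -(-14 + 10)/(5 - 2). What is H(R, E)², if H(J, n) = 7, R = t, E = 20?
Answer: 49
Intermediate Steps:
t = 4/3 (t = -(-4)/3 = -1*(-4/3) = 4/3 ≈ 1.3333)
R = 4/3 ≈ 1.3333
H(R, E)² = 7² = 49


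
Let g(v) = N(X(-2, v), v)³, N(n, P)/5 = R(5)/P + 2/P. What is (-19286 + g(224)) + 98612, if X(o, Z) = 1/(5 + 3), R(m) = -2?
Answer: 79326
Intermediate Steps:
X(o, Z) = ⅛ (X(o, Z) = 1/8 = ⅛)
N(n, P) = 0 (N(n, P) = 5*(-2/P + 2/P) = 5*0 = 0)
g(v) = 0 (g(v) = 0³ = 0)
(-19286 + g(224)) + 98612 = (-19286 + 0) + 98612 = -19286 + 98612 = 79326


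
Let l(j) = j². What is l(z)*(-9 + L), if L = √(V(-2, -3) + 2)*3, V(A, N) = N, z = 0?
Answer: 0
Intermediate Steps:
L = 3*I (L = √(-3 + 2)*3 = √(-1)*3 = I*3 = 3*I ≈ 3.0*I)
l(z)*(-9 + L) = 0²*(-9 + 3*I) = 0*(-9 + 3*I) = 0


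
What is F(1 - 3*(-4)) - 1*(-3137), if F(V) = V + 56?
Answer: 3206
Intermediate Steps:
F(V) = 56 + V
F(1 - 3*(-4)) - 1*(-3137) = (56 + (1 - 3*(-4))) - 1*(-3137) = (56 + (1 + 12)) + 3137 = (56 + 13) + 3137 = 69 + 3137 = 3206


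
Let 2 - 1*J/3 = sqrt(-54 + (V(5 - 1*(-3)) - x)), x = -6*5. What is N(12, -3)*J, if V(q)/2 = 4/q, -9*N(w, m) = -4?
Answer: 8/3 - 4*I*sqrt(23)/3 ≈ 2.6667 - 6.3944*I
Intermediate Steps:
N(w, m) = 4/9 (N(w, m) = -1/9*(-4) = 4/9)
V(q) = 8/q (V(q) = 2*(4/q) = 8/q)
x = -30
J = 6 - 3*I*sqrt(23) (J = 6 - 3*sqrt(-54 + (8/(5 - 1*(-3)) - 1*(-30))) = 6 - 3*sqrt(-54 + (8/(5 + 3) + 30)) = 6 - 3*sqrt(-54 + (8/8 + 30)) = 6 - 3*sqrt(-54 + (8*(1/8) + 30)) = 6 - 3*sqrt(-54 + (1 + 30)) = 6 - 3*sqrt(-54 + 31) = 6 - 3*I*sqrt(23) ≈ 6.0 - 14.387*I)
N(12, -3)*J = 4*(6 - 3*I*sqrt(23))/9 = 8/3 - 4*I*sqrt(23)/3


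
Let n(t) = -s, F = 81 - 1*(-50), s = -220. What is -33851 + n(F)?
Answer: -33631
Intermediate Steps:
F = 131 (F = 81 + 50 = 131)
n(t) = 220 (n(t) = -1*(-220) = 220)
-33851 + n(F) = -33851 + 220 = -33631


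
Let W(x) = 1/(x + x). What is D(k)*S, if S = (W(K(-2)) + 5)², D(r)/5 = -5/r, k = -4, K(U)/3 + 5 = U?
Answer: 1092025/7056 ≈ 154.77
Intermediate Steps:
K(U) = -15 + 3*U
W(x) = 1/(2*x)
D(r) = -25/r (D(r) = 5*(-5/r) = -25/r)
S = 43681/1764 (S = (1/(2*(-15 + 3*(-2))) + 5)² = (1/(2*(-15 - 6)) + 5)² = ((½)/(-21) + 5)² = ((½)*(-1/21) + 5)² = (-1/42 + 5)² = (209/42)² = 43681/1764 ≈ 24.762)
D(k)*S = -25/(-4)*(43681/1764) = -25*(-¼)*(43681/1764) = (25/4)*(43681/1764) = 1092025/7056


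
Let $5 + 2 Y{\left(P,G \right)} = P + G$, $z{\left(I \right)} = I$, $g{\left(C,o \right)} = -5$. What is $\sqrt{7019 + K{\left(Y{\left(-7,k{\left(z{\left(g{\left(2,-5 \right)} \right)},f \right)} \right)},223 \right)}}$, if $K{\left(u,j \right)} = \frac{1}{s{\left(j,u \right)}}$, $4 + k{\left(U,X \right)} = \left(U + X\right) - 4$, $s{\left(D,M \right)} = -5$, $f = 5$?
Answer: $\frac{\sqrt{175470}}{5} \approx 83.778$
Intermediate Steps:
$k{\left(U,X \right)} = -8 + U + X$ ($k{\left(U,X \right)} = -4 - \left(4 - U - X\right) = -4 + \left(-4 + U + X\right) = -8 + U + X$)
$Y{\left(P,G \right)} = - \frac{5}{2} + \frac{G}{2} + \frac{P}{2}$ ($Y{\left(P,G \right)} = - \frac{5}{2} + \frac{P + G}{2} = - \frac{5}{2} + \frac{G + P}{2} = - \frac{5}{2} + \left(\frac{G}{2} + \frac{P}{2}\right) = - \frac{5}{2} + \frac{G}{2} + \frac{P}{2}$)
$K{\left(u,j \right)} = - \frac{1}{5}$ ($K{\left(u,j \right)} = \frac{1}{-5} = - \frac{1}{5}$)
$\sqrt{7019 + K{\left(Y{\left(-7,k{\left(z{\left(g{\left(2,-5 \right)} \right)},f \right)} \right)},223 \right)}} = \sqrt{7019 - \frac{1}{5}} = \sqrt{\frac{35094}{5}} = \frac{\sqrt{175470}}{5}$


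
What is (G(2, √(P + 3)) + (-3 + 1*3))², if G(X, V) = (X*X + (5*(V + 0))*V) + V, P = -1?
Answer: (14 + √2)² ≈ 237.60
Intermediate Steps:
G(X, V) = V + X² + 5*V² (G(X, V) = (X² + (5*V)*V) + V = (X² + 5*V²) + V = V + X² + 5*V²)
(G(2, √(P + 3)) + (-3 + 1*3))² = ((√(-1 + 3) + 2² + 5*(√(-1 + 3))²) + (-3 + 1*3))² = ((√2 + 4 + 5*(√2)²) + (-3 + 3))² = ((√2 + 4 + 5*2) + 0)² = ((√2 + 4 + 10) + 0)² = ((14 + √2) + 0)² = (14 + √2)²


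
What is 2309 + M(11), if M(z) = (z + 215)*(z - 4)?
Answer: 3891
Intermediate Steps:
M(z) = (-4 + z)*(215 + z) (M(z) = (215 + z)*(-4 + z) = (-4 + z)*(215 + z))
2309 + M(11) = 2309 + (-860 + 11**2 + 211*11) = 2309 + (-860 + 121 + 2321) = 2309 + 1582 = 3891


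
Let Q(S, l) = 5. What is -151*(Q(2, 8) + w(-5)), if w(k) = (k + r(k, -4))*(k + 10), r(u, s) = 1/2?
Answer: 5285/2 ≈ 2642.5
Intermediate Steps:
r(u, s) = ½
w(k) = (½ + k)*(10 + k) (w(k) = (k + ½)*(k + 10) = (½ + k)*(10 + k))
-151*(Q(2, 8) + w(-5)) = -151*(5 + (5 + (-5)² + (21/2)*(-5))) = -151*(5 + (5 + 25 - 105/2)) = -151*(5 - 45/2) = -151*(-35/2) = 5285/2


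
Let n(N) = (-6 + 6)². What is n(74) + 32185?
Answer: 32185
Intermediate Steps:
n(N) = 0 (n(N) = 0² = 0)
n(74) + 32185 = 0 + 32185 = 32185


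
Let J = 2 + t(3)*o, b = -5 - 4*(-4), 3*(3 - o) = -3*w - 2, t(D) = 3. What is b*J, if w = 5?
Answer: 308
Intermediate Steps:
o = 26/3 (o = 3 - (-3*5 - 2)/3 = 3 - (-15 - 2)/3 = 3 - ⅓*(-17) = 3 + 17/3 = 26/3 ≈ 8.6667)
b = 11 (b = -5 + 16 = 11)
J = 28 (J = 2 + 3*(26/3) = 2 + 26 = 28)
b*J = 11*28 = 308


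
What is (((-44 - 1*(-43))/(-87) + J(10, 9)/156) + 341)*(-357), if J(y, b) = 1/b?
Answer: -1652273707/13572 ≈ -1.2174e+5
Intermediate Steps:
(((-44 - 1*(-43))/(-87) + J(10, 9)/156) + 341)*(-357) = (((-44 - 1*(-43))/(-87) + 1/(9*156)) + 341)*(-357) = (((-44 + 43)*(-1/87) + (⅑)*(1/156)) + 341)*(-357) = ((-1*(-1/87) + 1/1404) + 341)*(-357) = ((1/87 + 1/1404) + 341)*(-357) = (497/40716 + 341)*(-357) = (13884653/40716)*(-357) = -1652273707/13572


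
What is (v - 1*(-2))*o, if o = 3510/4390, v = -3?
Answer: -351/439 ≈ -0.79954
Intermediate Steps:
o = 351/439 (o = 3510*(1/4390) = 351/439 ≈ 0.79954)
(v - 1*(-2))*o = (-3 - 1*(-2))*(351/439) = (-3 + 2)*(351/439) = -1*351/439 = -351/439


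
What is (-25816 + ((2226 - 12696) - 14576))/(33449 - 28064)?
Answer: -16954/1795 ≈ -9.4451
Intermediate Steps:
(-25816 + ((2226 - 12696) - 14576))/(33449 - 28064) = (-25816 + (-10470 - 14576))/5385 = (-25816 - 25046)*(1/5385) = -50862*1/5385 = -16954/1795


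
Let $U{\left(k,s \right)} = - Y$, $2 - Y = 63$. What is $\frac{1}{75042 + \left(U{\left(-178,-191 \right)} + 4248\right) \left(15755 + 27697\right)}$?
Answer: $\frac{1}{187309710} \approx 5.3387 \cdot 10^{-9}$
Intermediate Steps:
$Y = -61$ ($Y = 2 - 63 = -61$)
$U{\left(k,s \right)} = 61$ ($U{\left(k,s \right)} = \left(-1\right) \left(-61\right) = 61$)
$\frac{1}{75042 + \left(U{\left(-178,-191 \right)} + 4248\right) \left(15755 + 27697\right)} = \frac{1}{75042 + \left(61 + 4248\right) \left(15755 + 27697\right)} = \frac{1}{75042 + 4309 \cdot 43452} = \frac{1}{75042 + 187234668} = \frac{1}{187309710}$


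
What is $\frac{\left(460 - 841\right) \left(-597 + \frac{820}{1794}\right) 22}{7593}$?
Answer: $\frac{1495066606}{2270307} \approx 658.53$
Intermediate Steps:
$\frac{\left(460 - 841\right) \left(-597 + \frac{820}{1794}\right) 22}{7593} = - 381 \left(-597 + 820 \cdot \frac{1}{1794}\right) 22 \cdot \frac{1}{7593} = - 381 \left(-597 + \frac{410}{897}\right) 22 \cdot \frac{1}{7593} = \left(-381\right) \left(- \frac{535099}{897}\right) 22 \cdot \frac{1}{7593} = \frac{67957573}{299} \cdot 22 \cdot \frac{1}{7593} = \frac{1495066606}{299} \cdot \frac{1}{7593} = \frac{1495066606}{2270307}$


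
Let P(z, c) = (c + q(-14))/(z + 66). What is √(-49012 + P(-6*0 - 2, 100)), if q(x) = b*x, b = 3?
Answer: I*√3136710/8 ≈ 221.38*I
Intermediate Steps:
q(x) = 3*x
P(z, c) = (-42 + c)/(66 + z) (P(z, c) = (c + 3*(-14))/(z + 66) = (c - 42)/(66 + z) = (-42 + c)/(66 + z))
√(-49012 + P(-6*0 - 2, 100)) = √(-49012 + (-42 + 100)/(66 + (-6*0 - 2))) = √(-49012 + 58/(66 + (0 - 2))) = √(-49012 + 58/(66 - 2)) = √(-49012 + 58/64) = √(-49012 + (1/64)*58) = √(-49012 + 29/32) = √(-1568355/32) = I*√3136710/8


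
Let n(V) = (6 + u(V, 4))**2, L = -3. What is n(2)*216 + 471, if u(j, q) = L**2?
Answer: 49071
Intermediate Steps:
u(j, q) = 9 (u(j, q) = (-3)**2 = 9)
n(V) = 225 (n(V) = (6 + 9)**2 = 15**2 = 225)
n(2)*216 + 471 = 225*216 + 471 = 48600 + 471 = 49071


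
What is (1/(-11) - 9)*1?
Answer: -100/11 ≈ -9.0909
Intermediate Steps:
(1/(-11) - 9)*1 = (-1/11 - 9)*1 = -100/11*1 = -100/11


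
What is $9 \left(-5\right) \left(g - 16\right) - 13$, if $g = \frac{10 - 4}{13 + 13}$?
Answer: $\frac{9056}{13} \approx 696.62$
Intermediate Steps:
$g = \frac{3}{13}$ ($g = \frac{6}{26} = 6 \cdot \frac{1}{26} = \frac{3}{13} \approx 0.23077$)
$9 \left(-5\right) \left(g - 16\right) - 13 = 9 \left(-5\right) \left(\frac{3}{13} - 16\right) - 13 = - 45 \left(\frac{3}{13} - 16\right) - 13 = \left(-45\right) \left(- \frac{205}{13}\right) - 13 = \frac{9225}{13} - 13 = \frac{9056}{13}$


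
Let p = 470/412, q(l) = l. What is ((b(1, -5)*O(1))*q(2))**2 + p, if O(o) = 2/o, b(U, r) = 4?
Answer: 52971/206 ≈ 257.14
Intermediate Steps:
p = 235/206 (p = 470*(1/412) = 235/206 ≈ 1.1408)
((b(1, -5)*O(1))*q(2))**2 + p = ((4*(2/1))*2)**2 + 235/206 = ((4*(2*1))*2)**2 + 235/206 = ((4*2)*2)**2 + 235/206 = (8*2)**2 + 235/206 = 16**2 + 235/206 = 256 + 235/206 = 52971/206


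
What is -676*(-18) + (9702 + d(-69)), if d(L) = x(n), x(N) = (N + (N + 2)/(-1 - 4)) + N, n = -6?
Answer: 109294/5 ≈ 21859.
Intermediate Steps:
x(N) = -⅖ + 9*N/5 (x(N) = (N + (2 + N)/(-5)) + N = (N + (2 + N)*(-⅕)) + N = (N + (-⅖ - N/5)) + N = (-⅖ + 4*N/5) + N = -⅖ + 9*N/5)
d(L) = -56/5 (d(L) = -⅖ + (9/5)*(-6) = -⅖ - 54/5 = -56/5)
-676*(-18) + (9702 + d(-69)) = -676*(-18) + (9702 - 56/5) = 12168 + 48454/5 = 109294/5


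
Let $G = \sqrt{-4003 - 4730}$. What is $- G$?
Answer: $- i \sqrt{8733} \approx - 93.451 i$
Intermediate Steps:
$G = i \sqrt{8733}$ ($G = \sqrt{-8733} = i \sqrt{8733} \approx 93.451 i$)
$- G = - i \sqrt{8733}$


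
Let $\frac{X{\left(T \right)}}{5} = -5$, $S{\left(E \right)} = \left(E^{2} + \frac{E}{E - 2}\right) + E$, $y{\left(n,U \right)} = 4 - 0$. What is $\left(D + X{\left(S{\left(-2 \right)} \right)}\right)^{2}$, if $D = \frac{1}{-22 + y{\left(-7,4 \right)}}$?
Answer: $\frac{203401}{324} \approx 627.78$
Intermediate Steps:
$y{\left(n,U \right)} = 4$ ($y{\left(n,U \right)} = 4 + 0 = 4$)
$S{\left(E \right)} = E + E^{2} + \frac{E}{-2 + E}$ ($S{\left(E \right)} = \left(E^{2} + \frac{E}{-2 + E}\right) + E = E + E^{2} + \frac{E}{-2 + E}$)
$D = - \frac{1}{18}$ ($D = \frac{1}{-22 + 4} = \frac{1}{-18} = - \frac{1}{18} \approx -0.055556$)
$X{\left(T \right)} = -25$ ($X{\left(T \right)} = 5 \left(-5\right) = -25$)
$\left(D + X{\left(S{\left(-2 \right)} \right)}\right)^{2} = \left(- \frac{1}{18} - 25\right)^{2} = \left(- \frac{451}{18}\right)^{2} = \frac{203401}{324}$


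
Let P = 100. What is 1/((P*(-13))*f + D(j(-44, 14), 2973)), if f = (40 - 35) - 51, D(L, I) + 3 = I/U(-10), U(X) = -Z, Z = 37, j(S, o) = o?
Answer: 37/2209516 ≈ 1.6746e-5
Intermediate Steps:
U(X) = -37 (U(X) = -1*37 = -37)
D(L, I) = -3 - I/37 (D(L, I) = -3 + I/(-37) = -3 + I*(-1/37) = -3 - I/37)
f = -46 (f = 5 - 51 = -46)
1/((P*(-13))*f + D(j(-44, 14), 2973)) = 1/((100*(-13))*(-46) + (-3 - 1/37*2973)) = 1/(-1300*(-46) + (-3 - 2973/37)) = 1/(59800 - 3084/37) = 1/(2209516/37) = 37/2209516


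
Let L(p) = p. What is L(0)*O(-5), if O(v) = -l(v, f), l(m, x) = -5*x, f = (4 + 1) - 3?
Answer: 0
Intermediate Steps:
f = 2 (f = 5 - 3 = 2)
O(v) = 10 (O(v) = -(-5)*2 = -1*(-10) = 10)
L(0)*O(-5) = 0*10 = 0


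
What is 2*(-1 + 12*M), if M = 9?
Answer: 214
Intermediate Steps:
2*(-1 + 12*M) = 2*(-1 + 12*9) = 2*(-1 + 108) = 2*107 = 214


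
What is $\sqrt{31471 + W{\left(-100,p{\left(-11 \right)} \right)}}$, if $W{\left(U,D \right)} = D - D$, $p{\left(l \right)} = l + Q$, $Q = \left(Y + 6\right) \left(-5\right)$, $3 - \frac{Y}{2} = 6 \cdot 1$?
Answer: $\sqrt{31471} \approx 177.4$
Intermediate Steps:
$Y = -6$ ($Y = 6 - 2 \cdot 6 \cdot 1 = 6 - 12 = -6$)
$Q = 0$ ($Q = \left(-6 + 6\right) \left(-5\right) = 0 \left(-5\right) = 0$)
$p{\left(l \right)} = l$ ($p{\left(l \right)} = l + 0 = l$)
$W{\left(U,D \right)} = 0$
$\sqrt{31471 + W{\left(-100,p{\left(-11 \right)} \right)}} = \sqrt{31471 + 0} = \sqrt{31471}$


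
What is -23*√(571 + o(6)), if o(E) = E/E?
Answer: -46*√143 ≈ -550.08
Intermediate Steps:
o(E) = 1
-23*√(571 + o(6)) = -23*√(571 + 1) = -46*√143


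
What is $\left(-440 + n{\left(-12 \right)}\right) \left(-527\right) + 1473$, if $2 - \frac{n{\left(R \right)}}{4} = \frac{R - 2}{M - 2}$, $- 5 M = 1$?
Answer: $\frac{2668067}{11} \approx 2.4255 \cdot 10^{5}$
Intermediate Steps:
$M = - \frac{1}{5}$ ($M = \left(- \frac{1}{5}\right) 1 = - \frac{1}{5} \approx -0.2$)
$n{\left(R \right)} = \frac{48}{11} + \frac{20 R}{11}$ ($n{\left(R \right)} = 8 - 4 \frac{R - 2}{- \frac{1}{5} - 2} = 8 - 4 \frac{-2 + R}{- \frac{11}{5}} = 8 - 4 \left(-2 + R\right) \left(- \frac{5}{11}\right) = 8 - 4 \left(\frac{10}{11} - \frac{5 R}{11}\right) = 8 + \left(- \frac{40}{11} + \frac{20 R}{11}\right) = \frac{48}{11} + \frac{20 R}{11}$)
$\left(-440 + n{\left(-12 \right)}\right) \left(-527\right) + 1473 = \left(-440 + \left(\frac{48}{11} + \frac{20}{11} \left(-12\right)\right)\right) \left(-527\right) + 1473 = \left(-440 + \left(\frac{48}{11} - \frac{240}{11}\right)\right) \left(-527\right) + 1473 = \left(-440 - \frac{192}{11}\right) \left(-527\right) + 1473 = \left(- \frac{5032}{11}\right) \left(-527\right) + 1473 = \frac{2651864}{11} + 1473 = \frac{2668067}{11}$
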